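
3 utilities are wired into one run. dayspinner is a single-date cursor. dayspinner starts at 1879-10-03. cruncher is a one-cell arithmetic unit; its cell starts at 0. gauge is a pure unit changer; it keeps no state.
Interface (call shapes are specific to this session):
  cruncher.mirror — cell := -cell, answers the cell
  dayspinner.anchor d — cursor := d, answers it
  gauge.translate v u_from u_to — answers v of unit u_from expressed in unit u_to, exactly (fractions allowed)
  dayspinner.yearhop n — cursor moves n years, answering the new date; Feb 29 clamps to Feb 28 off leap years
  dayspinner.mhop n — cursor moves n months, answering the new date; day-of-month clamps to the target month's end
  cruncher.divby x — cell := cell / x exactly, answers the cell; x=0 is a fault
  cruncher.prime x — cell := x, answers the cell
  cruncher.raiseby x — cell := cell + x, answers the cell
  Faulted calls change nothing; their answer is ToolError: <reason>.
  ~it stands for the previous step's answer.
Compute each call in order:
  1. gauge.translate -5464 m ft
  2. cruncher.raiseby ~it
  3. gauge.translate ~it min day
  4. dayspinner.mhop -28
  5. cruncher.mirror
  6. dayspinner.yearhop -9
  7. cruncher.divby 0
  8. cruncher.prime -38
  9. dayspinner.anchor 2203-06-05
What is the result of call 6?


Answer: 1868-06-03

Derivation:
CALL gauge.translate[v: -5464; u_from: m; u_to: ft]
RET  -6830000/381
CALL cruncher.raiseby[x: ~it]
RET  -6830000/381
CALL gauge.translate[v: ~it; u_from: min; u_to: day]
RET  -85375/6858
CALL dayspinner.mhop[n: -28]
RET  1877-06-03
CALL cruncher.mirror[]
RET  6830000/381
CALL dayspinner.yearhop[n: -9]
RET  1868-06-03
CALL cruncher.divby[x: 0]
RET  ToolError: division by zero
CALL cruncher.prime[x: -38]
RET  -38
CALL dayspinner.anchor[d: 2203-06-05]
RET  2203-06-05


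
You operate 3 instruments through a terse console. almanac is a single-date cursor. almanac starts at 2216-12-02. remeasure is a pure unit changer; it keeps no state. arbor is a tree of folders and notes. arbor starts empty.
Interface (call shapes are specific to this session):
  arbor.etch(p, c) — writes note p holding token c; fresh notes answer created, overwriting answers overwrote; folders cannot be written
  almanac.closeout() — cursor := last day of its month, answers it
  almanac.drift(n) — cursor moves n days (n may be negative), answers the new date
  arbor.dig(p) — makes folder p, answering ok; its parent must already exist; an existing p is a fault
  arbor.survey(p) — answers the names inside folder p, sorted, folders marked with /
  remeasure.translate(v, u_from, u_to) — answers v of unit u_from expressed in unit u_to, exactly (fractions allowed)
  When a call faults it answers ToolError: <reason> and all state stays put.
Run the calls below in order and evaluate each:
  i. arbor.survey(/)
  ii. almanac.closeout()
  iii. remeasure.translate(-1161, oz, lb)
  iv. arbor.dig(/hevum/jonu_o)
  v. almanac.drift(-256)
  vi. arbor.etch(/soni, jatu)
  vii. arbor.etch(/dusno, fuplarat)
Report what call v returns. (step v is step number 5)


[in] survey /
[out] []
[in] closeout
[out] 2216-12-31
[in] translate -1161 oz lb
[out] -1161/16
[in] dig /hevum/jonu_o
[out] ToolError: no parent
[in] drift -256
[out] 2216-04-19
[in] etch /soni jatu
[out] created
[in] etch /dusno fuplarat
[out] created

Answer: 2216-04-19


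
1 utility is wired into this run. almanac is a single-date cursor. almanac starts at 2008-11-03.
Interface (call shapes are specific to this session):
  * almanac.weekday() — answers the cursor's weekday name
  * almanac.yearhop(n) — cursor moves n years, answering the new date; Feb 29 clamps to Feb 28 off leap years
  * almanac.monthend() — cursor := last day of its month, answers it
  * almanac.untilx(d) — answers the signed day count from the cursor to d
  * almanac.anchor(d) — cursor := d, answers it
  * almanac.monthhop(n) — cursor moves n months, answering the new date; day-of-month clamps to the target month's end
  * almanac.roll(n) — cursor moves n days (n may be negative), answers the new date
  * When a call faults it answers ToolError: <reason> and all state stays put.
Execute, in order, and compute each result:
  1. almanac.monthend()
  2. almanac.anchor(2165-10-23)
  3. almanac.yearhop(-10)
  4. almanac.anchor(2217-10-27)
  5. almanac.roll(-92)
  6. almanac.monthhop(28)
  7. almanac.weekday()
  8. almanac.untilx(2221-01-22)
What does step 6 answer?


-> almanac.monthend()
<- 2008-11-30
-> almanac.anchor(2165-10-23)
<- 2165-10-23
-> almanac.yearhop(-10)
<- 2155-10-23
-> almanac.anchor(2217-10-27)
<- 2217-10-27
-> almanac.roll(-92)
<- 2217-07-27
-> almanac.monthhop(28)
<- 2219-11-27
-> almanac.weekday()
<- Saturday
-> almanac.untilx(2221-01-22)
<- 422

Answer: 2219-11-27


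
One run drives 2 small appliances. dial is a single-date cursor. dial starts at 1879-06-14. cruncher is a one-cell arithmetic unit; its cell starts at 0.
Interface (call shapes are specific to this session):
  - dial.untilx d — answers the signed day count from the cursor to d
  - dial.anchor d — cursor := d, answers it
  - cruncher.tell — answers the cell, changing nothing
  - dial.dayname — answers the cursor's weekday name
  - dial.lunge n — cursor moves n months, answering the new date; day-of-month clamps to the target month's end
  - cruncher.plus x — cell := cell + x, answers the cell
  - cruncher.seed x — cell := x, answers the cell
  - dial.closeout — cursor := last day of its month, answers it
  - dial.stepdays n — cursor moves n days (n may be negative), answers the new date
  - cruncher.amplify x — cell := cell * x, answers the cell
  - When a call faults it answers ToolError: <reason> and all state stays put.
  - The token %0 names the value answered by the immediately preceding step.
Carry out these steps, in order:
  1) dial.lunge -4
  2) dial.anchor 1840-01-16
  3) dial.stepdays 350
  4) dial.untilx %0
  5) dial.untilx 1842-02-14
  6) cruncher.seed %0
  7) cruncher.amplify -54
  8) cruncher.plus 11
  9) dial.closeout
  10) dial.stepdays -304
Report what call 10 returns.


Answer: 1840-03-02

Derivation:
·→ dial.lunge(n→-4)
·← 1879-02-14
·→ dial.anchor(d→1840-01-16)
·← 1840-01-16
·→ dial.stepdays(n→350)
·← 1840-12-31
·→ dial.untilx(d→%0)
·← 0
·→ dial.untilx(d→1842-02-14)
·← 410
·→ cruncher.seed(x→%0)
·← 410
·→ cruncher.amplify(x→-54)
·← -22140
·→ cruncher.plus(x→11)
·← -22129
·→ dial.closeout()
·← 1840-12-31
·→ dial.stepdays(n→-304)
·← 1840-03-02


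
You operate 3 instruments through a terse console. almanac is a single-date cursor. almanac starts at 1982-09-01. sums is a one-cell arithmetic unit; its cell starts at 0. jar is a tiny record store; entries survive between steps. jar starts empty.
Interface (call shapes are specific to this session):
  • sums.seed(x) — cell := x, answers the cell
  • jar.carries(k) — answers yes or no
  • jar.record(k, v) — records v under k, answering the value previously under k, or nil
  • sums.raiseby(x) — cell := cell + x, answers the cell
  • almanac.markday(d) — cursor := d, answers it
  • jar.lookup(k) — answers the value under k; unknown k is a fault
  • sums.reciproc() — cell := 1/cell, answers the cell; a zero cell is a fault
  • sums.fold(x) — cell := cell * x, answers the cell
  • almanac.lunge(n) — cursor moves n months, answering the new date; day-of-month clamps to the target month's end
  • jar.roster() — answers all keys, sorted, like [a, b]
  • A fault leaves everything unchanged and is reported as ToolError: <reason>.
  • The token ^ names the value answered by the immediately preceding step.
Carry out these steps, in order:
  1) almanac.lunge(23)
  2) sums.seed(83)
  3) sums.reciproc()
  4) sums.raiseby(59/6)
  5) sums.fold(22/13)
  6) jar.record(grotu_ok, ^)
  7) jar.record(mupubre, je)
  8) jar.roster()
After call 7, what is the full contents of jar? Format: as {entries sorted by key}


~$ almanac.lunge 23
[out] 1984-08-01
~$ sums.seed 83
[out] 83
~$ sums.reciproc
[out] 1/83
~$ sums.raiseby 59/6
[out] 4903/498
~$ sums.fold 22/13
[out] 53933/3237
~$ jar.record grotu_ok ^
[out] nil
~$ jar.record mupubre je
[out] nil
~$ jar.roster
[out] [grotu_ok, mupubre]

Answer: {grotu_ok=53933/3237, mupubre=je}


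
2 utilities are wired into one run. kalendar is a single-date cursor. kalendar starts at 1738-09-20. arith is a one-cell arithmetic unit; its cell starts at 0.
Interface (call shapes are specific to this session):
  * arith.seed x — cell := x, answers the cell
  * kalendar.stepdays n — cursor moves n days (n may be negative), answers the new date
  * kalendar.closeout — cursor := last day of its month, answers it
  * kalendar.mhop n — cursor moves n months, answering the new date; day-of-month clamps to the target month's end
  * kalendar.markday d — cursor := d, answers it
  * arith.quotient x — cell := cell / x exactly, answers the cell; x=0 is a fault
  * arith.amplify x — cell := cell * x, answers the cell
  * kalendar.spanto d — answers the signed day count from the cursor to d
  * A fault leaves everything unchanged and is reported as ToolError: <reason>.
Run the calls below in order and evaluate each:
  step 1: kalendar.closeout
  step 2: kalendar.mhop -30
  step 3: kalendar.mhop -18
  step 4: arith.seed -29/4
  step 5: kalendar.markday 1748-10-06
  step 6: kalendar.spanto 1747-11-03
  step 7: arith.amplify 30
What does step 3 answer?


-> kalendar.closeout()
<- 1738-09-30
-> kalendar.mhop(n: -30)
<- 1736-03-30
-> kalendar.mhop(n: -18)
<- 1734-09-30
-> arith.seed(x: -29/4)
<- -29/4
-> kalendar.markday(d: 1748-10-06)
<- 1748-10-06
-> kalendar.spanto(d: 1747-11-03)
<- -338
-> arith.amplify(x: 30)
<- -435/2

Answer: 1734-09-30


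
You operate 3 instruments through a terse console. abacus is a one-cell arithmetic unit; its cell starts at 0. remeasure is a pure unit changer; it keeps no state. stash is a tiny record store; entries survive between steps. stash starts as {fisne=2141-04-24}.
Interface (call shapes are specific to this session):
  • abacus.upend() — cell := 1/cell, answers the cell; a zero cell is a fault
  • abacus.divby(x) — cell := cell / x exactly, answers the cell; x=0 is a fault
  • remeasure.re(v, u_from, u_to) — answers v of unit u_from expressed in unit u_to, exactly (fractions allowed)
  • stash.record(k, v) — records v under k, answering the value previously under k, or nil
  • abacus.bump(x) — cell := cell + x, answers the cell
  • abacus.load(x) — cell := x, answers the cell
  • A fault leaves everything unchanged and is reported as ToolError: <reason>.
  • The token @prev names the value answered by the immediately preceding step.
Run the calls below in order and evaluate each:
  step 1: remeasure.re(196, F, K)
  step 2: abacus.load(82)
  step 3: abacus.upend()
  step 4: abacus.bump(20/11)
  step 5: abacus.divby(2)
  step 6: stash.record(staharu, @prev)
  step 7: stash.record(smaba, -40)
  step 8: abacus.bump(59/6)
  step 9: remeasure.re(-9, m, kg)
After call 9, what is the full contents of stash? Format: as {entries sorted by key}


·→ re(v='196', u_from='F', u_to='K')
·← 65567/180
·→ load(x='82')
·← 82
·→ upend()
·← 1/82
·→ bump(x='20/11')
·← 1651/902
·→ divby(x='2')
·← 1651/1804
·→ record(k='staharu', v='@prev')
·← nil
·→ record(k='smaba', v='-40')
·← nil
·→ bump(x='59/6')
·← 58171/5412
·→ re(v='-9', u_from='m', u_to='kg')
·← ToolError: incompatible units

Answer: {fisne=2141-04-24, smaba=-40, staharu=1651/1804}


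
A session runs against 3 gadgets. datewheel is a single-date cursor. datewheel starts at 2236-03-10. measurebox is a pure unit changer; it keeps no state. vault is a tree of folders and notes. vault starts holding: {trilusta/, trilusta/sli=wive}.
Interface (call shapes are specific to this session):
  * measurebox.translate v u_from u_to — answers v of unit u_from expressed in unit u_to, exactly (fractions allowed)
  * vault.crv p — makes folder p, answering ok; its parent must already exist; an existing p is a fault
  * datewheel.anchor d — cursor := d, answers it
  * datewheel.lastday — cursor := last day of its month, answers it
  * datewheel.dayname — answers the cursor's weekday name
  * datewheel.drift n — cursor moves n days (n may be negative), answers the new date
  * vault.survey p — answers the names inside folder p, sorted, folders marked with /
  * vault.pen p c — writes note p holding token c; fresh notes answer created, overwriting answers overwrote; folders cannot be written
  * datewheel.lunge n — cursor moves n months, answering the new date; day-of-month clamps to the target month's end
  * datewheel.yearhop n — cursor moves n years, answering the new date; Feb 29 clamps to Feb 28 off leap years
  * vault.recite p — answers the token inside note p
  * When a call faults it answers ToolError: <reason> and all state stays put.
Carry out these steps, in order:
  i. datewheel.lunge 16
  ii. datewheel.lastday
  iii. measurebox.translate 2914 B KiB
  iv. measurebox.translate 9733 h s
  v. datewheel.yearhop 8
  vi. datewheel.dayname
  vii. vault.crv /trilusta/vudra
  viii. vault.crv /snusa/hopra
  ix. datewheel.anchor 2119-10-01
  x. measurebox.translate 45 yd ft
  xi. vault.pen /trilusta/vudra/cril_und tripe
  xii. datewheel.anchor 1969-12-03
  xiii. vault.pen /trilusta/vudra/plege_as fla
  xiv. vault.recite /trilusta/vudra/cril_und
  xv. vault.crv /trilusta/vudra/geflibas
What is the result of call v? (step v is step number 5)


I use datewheel.lunge passing n→16, and observe 2237-07-10.
I try datewheel.lastday(), giving 2237-07-31.
Calling measurebox.translate passing v→2914, u_from→B, u_to→KiB, yielding 1457/512.
Then measurebox.translate passing v→9733, u_from→h, u_to→s, — result: 35038800.
I invoke datewheel.yearhop passing n→8, which returns 2245-07-31.
Invoking datewheel.dayname, — result: Thursday.
Now I run vault.crv passing p→/trilusta/vudra, and see ok.
I invoke vault.crv passing p→/snusa/hopra, and observe ToolError: no parent.
I try datewheel.anchor passing d→2119-10-01, which returns 2119-10-01.
Then measurebox.translate passing v→45, u_from→yd, u_to→ft, and observe 135.
I call vault.pen passing p→/trilusta/vudra/cril_und, c→tripe, which returns created.
I use datewheel.anchor passing d→1969-12-03, — result: 1969-12-03.
I use vault.pen passing p→/trilusta/vudra/plege_as, c→fla, — result: created.
I run vault.recite passing p→/trilusta/vudra/cril_und, and observe tripe.
I call vault.crv passing p→/trilusta/vudra/geflibas, which returns ok.

Answer: 2245-07-31


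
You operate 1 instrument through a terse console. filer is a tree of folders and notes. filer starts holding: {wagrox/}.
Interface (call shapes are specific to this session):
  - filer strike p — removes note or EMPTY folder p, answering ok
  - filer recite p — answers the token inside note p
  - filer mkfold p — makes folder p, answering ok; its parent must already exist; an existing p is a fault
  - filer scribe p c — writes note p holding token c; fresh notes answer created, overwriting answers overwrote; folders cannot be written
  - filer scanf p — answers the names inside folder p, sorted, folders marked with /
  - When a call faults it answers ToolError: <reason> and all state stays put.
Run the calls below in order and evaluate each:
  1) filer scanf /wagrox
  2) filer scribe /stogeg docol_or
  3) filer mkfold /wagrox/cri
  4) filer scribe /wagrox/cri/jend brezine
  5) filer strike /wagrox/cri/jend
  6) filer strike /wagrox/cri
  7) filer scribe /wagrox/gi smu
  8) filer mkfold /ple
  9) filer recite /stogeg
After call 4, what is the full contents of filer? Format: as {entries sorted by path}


Answer: {stogeg=docol_or, wagrox/, wagrox/cri/, wagrox/cri/jend=brezine}

Derivation:
# filer scanf(p→/wagrox) => []
# filer scribe(p→/stogeg, c→docol_or) => created
# filer mkfold(p→/wagrox/cri) => ok
# filer scribe(p→/wagrox/cri/jend, c→brezine) => created
# filer strike(p→/wagrox/cri/jend) => ok
# filer strike(p→/wagrox/cri) => ok
# filer scribe(p→/wagrox/gi, c→smu) => created
# filer mkfold(p→/ple) => ok
# filer recite(p→/stogeg) => docol_or


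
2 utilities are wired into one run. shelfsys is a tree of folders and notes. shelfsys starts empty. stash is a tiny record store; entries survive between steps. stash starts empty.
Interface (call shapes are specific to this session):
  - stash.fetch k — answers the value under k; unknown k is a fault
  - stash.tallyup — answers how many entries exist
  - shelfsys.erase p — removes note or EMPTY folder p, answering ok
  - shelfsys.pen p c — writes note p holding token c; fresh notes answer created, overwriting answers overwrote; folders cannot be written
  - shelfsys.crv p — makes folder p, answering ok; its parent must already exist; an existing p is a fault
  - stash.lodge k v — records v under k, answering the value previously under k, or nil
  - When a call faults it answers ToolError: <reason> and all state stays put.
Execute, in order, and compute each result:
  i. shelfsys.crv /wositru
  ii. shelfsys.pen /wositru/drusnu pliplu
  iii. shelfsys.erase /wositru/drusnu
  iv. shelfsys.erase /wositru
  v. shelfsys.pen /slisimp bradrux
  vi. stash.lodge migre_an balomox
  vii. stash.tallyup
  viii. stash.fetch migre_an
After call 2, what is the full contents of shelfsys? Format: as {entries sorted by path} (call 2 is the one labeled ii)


-- shelfsys.crv(p='/wositru') ~> ok
-- shelfsys.pen(p='/wositru/drusnu', c='pliplu') ~> created
-- shelfsys.erase(p='/wositru/drusnu') ~> ok
-- shelfsys.erase(p='/wositru') ~> ok
-- shelfsys.pen(p='/slisimp', c='bradrux') ~> created
-- stash.lodge(k='migre_an', v='balomox') ~> nil
-- stash.tallyup() ~> 1
-- stash.fetch(k='migre_an') ~> balomox

Answer: {wositru/, wositru/drusnu=pliplu}


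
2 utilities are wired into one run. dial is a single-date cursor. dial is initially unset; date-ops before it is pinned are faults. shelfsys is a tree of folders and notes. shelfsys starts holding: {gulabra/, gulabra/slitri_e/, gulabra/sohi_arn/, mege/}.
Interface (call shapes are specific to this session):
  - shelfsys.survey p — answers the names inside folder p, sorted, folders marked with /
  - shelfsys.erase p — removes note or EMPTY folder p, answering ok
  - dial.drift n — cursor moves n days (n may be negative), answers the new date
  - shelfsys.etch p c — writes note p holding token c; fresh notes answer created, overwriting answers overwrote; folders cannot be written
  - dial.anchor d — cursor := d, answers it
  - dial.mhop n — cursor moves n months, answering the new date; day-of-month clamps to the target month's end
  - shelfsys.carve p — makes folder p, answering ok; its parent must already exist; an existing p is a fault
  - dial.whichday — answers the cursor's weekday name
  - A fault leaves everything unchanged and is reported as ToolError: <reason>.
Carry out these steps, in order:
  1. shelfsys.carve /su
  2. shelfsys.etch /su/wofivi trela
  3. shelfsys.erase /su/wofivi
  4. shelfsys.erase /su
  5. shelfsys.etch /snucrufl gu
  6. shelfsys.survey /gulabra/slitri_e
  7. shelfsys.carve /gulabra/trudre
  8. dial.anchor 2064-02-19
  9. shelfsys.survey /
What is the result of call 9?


! 1. shelfsys.carve(p: /su) ~> ok
! 2. shelfsys.etch(p: /su/wofivi, c: trela) ~> created
! 3. shelfsys.erase(p: /su/wofivi) ~> ok
! 4. shelfsys.erase(p: /su) ~> ok
! 5. shelfsys.etch(p: /snucrufl, c: gu) ~> created
! 6. shelfsys.survey(p: /gulabra/slitri_e) ~> []
! 7. shelfsys.carve(p: /gulabra/trudre) ~> ok
! 8. dial.anchor(d: 2064-02-19) ~> 2064-02-19
! 9. shelfsys.survey(p: /) ~> [gulabra/, mege/, snucrufl]

Answer: [gulabra/, mege/, snucrufl]


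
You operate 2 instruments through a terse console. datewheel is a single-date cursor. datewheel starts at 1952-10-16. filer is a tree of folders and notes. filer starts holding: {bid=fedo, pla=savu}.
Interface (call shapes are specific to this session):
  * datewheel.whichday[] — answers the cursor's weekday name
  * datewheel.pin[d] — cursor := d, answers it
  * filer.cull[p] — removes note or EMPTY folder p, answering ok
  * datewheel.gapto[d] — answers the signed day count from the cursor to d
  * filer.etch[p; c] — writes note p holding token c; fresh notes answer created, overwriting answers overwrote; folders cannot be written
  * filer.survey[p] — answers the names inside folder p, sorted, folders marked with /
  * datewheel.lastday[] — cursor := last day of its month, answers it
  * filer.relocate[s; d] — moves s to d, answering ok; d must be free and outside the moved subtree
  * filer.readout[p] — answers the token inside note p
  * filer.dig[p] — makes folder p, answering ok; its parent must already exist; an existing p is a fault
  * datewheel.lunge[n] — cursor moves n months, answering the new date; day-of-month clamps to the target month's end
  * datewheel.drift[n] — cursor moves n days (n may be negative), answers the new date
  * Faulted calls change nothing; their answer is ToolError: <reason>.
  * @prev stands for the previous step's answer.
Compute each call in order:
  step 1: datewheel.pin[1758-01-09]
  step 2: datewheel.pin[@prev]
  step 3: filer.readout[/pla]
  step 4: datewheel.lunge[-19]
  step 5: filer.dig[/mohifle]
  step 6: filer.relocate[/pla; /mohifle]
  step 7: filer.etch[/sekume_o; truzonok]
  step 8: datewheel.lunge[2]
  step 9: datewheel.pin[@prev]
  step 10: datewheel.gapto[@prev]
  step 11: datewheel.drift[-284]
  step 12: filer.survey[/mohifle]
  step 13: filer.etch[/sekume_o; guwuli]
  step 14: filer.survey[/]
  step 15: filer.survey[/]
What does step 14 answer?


$ datewheel.pin d→1758-01-09
  1758-01-09
$ datewheel.pin d→@prev
  1758-01-09
$ filer.readout p→/pla
  savu
$ datewheel.lunge n→-19
  1756-06-09
$ filer.dig p→/mohifle
  ok
$ filer.relocate s→/pla d→/mohifle
  ToolError: exists
$ filer.etch p→/sekume_o c→truzonok
  created
$ datewheel.lunge n→2
  1756-08-09
$ datewheel.pin d→@prev
  1756-08-09
$ datewheel.gapto d→@prev
  0
$ datewheel.drift n→-284
  1755-10-30
$ filer.survey p→/mohifle
  []
$ filer.etch p→/sekume_o c→guwuli
  overwrote
$ filer.survey p→/
  [bid, mohifle/, pla, sekume_o]
$ filer.survey p→/
  [bid, mohifle/, pla, sekume_o]

Answer: [bid, mohifle/, pla, sekume_o]


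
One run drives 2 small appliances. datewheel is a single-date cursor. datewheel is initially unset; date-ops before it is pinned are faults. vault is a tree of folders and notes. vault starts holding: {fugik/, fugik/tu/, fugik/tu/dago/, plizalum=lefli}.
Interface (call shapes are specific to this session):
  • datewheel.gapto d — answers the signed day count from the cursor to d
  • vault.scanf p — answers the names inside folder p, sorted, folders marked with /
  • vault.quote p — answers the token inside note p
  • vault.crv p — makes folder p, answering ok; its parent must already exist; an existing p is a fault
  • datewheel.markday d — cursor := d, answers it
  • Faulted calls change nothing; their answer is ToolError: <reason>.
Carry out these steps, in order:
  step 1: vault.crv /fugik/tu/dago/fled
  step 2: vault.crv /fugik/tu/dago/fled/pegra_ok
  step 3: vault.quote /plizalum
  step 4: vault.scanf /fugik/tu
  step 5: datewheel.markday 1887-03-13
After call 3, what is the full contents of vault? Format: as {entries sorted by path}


Answer: {fugik/, fugik/tu/, fugik/tu/dago/, fugik/tu/dago/fled/, fugik/tu/dago/fled/pegra_ok/, plizalum=lefli}

Derivation:
I use crv using p=/fugik/tu/dago/fled, which returns ok.
I try crv using p=/fugik/tu/dago/fled/pegra_ok, and get ok.
I try quote using p=/plizalum, giving lefli.
I call scanf using p=/fugik/tu: [dago/].
Calling markday using d=1887-03-13: 1887-03-13.


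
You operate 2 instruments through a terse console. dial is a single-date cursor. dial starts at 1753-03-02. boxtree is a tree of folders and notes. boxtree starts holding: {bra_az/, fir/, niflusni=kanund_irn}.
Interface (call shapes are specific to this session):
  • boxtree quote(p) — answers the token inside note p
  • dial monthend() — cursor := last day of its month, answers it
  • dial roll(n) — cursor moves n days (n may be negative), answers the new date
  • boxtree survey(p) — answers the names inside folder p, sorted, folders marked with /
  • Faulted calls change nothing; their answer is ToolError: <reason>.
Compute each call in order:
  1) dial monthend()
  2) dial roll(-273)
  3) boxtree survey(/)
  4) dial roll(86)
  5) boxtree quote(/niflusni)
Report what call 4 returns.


% dial monthend
[out] 1753-03-31
% dial roll n='-273'
[out] 1752-07-01
% boxtree survey p='/'
[out] [bra_az/, fir/, niflusni]
% dial roll n='86'
[out] 1752-09-25
% boxtree quote p='/niflusni'
[out] kanund_irn

Answer: 1752-09-25


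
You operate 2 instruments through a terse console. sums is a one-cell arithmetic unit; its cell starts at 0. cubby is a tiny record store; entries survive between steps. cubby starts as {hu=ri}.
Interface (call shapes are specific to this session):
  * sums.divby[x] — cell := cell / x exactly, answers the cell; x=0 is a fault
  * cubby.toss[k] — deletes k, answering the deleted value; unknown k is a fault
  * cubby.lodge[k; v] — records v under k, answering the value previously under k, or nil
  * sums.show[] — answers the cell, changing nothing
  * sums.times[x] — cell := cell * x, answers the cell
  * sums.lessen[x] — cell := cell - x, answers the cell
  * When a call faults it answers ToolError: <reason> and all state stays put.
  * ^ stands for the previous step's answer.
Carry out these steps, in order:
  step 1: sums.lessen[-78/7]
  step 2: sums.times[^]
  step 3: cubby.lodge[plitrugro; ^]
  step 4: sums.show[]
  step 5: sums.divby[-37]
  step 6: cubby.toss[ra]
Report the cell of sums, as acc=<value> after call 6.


-- 1. sums.lessen(x: -78/7) ~> 78/7
-- 2. sums.times(x: ^) ~> 6084/49
-- 3. cubby.lodge(k: plitrugro, v: ^) ~> nil
-- 4. sums.show() ~> 6084/49
-- 5. sums.divby(x: -37) ~> -6084/1813
-- 6. cubby.toss(k: ra) ~> ToolError: no such key ra

Answer: acc=-6084/1813


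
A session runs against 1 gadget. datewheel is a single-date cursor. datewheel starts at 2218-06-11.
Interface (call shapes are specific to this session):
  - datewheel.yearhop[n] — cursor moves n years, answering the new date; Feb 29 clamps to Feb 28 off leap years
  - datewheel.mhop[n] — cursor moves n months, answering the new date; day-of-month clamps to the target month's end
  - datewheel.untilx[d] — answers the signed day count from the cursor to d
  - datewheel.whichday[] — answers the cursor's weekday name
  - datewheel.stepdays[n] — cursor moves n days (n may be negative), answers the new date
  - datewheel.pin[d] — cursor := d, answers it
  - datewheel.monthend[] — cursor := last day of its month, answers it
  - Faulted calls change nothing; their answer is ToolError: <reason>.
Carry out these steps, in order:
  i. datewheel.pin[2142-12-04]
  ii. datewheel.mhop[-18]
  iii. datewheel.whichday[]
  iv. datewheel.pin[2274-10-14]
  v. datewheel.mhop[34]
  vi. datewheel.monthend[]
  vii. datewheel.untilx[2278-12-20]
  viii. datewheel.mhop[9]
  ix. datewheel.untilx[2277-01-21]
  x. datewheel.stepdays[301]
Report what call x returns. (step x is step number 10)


Answer: 2279-03-28

Derivation:
==> datewheel.pin(d='2142-12-04')
<== 2142-12-04
==> datewheel.mhop(n='-18')
<== 2141-06-04
==> datewheel.whichday()
<== Sunday
==> datewheel.pin(d='2274-10-14')
<== 2274-10-14
==> datewheel.mhop(n='34')
<== 2277-08-14
==> datewheel.monthend()
<== 2277-08-31
==> datewheel.untilx(d='2278-12-20')
<== 476
==> datewheel.mhop(n='9')
<== 2278-05-31
==> datewheel.untilx(d='2277-01-21')
<== -495
==> datewheel.stepdays(n='301')
<== 2279-03-28


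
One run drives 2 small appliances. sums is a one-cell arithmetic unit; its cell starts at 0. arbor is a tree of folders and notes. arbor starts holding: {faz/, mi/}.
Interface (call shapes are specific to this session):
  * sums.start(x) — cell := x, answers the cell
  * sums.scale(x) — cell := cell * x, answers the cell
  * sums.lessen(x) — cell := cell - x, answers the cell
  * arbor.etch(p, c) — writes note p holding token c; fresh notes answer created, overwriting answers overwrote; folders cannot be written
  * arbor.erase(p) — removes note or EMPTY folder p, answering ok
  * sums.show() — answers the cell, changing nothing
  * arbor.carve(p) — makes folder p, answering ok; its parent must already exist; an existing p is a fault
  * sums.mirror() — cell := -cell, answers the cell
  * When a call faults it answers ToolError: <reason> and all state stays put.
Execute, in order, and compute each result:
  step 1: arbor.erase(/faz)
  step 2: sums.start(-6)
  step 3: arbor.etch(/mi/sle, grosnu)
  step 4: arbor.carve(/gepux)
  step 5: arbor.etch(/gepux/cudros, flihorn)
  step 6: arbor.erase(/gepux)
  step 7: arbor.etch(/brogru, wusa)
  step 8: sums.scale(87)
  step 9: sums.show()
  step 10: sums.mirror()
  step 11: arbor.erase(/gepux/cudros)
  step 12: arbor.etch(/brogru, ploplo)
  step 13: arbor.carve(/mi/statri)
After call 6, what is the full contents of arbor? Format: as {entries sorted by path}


Answer: {gepux/, gepux/cudros=flihorn, mi/, mi/sle=grosnu}

Derivation:
! arbor.erase(p: /faz) == ok
! sums.start(x: -6) == -6
! arbor.etch(p: /mi/sle, c: grosnu) == created
! arbor.carve(p: /gepux) == ok
! arbor.etch(p: /gepux/cudros, c: flihorn) == created
! arbor.erase(p: /gepux) == ToolError: not empty
! arbor.etch(p: /brogru, c: wusa) == created
! sums.scale(x: 87) == -522
! sums.show() == -522
! sums.mirror() == 522
! arbor.erase(p: /gepux/cudros) == ok
! arbor.etch(p: /brogru, c: ploplo) == overwrote
! arbor.carve(p: /mi/statri) == ok


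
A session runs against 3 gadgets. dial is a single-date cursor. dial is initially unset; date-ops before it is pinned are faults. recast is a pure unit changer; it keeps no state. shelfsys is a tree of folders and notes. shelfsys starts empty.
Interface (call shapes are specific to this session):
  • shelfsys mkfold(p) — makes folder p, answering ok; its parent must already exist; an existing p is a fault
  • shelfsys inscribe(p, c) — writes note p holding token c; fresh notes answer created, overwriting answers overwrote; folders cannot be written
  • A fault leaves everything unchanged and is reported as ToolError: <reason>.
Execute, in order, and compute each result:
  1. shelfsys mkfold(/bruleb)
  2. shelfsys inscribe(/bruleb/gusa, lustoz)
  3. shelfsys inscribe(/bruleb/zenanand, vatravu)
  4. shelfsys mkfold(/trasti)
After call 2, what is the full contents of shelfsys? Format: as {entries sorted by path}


[in] shelfsys mkfold p=/bruleb
= ok
[in] shelfsys inscribe p=/bruleb/gusa c=lustoz
= created
[in] shelfsys inscribe p=/bruleb/zenanand c=vatravu
= created
[in] shelfsys mkfold p=/trasti
= ok

Answer: {bruleb/, bruleb/gusa=lustoz}


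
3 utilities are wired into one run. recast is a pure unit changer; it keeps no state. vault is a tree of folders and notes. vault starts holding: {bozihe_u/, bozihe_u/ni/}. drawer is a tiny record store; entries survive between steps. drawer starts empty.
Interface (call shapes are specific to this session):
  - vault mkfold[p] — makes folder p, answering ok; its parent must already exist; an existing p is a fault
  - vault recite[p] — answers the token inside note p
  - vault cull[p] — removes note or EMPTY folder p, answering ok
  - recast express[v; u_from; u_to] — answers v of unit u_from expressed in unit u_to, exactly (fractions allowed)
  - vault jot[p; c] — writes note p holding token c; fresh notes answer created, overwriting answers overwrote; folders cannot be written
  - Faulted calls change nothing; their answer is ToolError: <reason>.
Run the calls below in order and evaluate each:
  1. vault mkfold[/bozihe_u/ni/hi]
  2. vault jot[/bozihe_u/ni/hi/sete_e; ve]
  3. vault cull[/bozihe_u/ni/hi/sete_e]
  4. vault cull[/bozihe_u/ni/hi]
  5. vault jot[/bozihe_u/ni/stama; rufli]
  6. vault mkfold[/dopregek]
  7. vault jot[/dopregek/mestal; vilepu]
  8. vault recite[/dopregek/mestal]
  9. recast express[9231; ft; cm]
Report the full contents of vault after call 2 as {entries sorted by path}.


Next I call vault mkfold on p='/bozihe_u/ni/hi', which returns ok.
Using vault jot on p='/bozihe_u/ni/hi/sete_e', c='ve', which returns created.
Then vault cull on p='/bozihe_u/ni/hi/sete_e', — result: ok.
Next I call vault cull on p='/bozihe_u/ni/hi', — result: ok.
I try vault jot on p='/bozihe_u/ni/stama', c='rufli', yielding created.
Calling vault mkfold on p='/dopregek', — result: ok.
Invoking vault jot on p='/dopregek/mestal', c='vilepu', and get created.
Calling vault recite on p='/dopregek/mestal', and observe vilepu.
Using recast express on v='9231', u_from='ft', u_to='cm', giving 7034022/25.

Answer: {bozihe_u/, bozihe_u/ni/, bozihe_u/ni/hi/, bozihe_u/ni/hi/sete_e=ve}


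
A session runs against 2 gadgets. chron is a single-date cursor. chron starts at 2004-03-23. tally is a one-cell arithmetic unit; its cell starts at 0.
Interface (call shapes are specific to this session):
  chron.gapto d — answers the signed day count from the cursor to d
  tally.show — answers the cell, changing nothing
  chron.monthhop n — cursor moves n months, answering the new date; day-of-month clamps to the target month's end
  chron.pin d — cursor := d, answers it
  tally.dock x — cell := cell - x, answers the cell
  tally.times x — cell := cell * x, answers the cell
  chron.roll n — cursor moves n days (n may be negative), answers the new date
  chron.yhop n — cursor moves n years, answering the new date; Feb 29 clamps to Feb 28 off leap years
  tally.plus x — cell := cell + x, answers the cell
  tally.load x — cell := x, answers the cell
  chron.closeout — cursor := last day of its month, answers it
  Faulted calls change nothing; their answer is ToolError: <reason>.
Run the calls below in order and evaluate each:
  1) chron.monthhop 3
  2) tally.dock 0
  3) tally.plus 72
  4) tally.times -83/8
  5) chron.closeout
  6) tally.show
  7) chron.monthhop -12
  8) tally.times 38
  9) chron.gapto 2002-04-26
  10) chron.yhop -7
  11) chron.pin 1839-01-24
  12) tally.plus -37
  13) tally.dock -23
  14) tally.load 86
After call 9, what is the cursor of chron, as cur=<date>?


~$ chron.monthhop n→3
[out] 2004-06-23
~$ tally.dock x→0
[out] 0
~$ tally.plus x→72
[out] 72
~$ tally.times x→-83/8
[out] -747
~$ chron.closeout
[out] 2004-06-30
~$ tally.show
[out] -747
~$ chron.monthhop n→-12
[out] 2003-06-30
~$ tally.times x→38
[out] -28386
~$ chron.gapto d→2002-04-26
[out] -430
~$ chron.yhop n→-7
[out] 1996-06-30
~$ chron.pin d→1839-01-24
[out] 1839-01-24
~$ tally.plus x→-37
[out] -28423
~$ tally.dock x→-23
[out] -28400
~$ tally.load x→86
[out] 86

Answer: cur=2003-06-30


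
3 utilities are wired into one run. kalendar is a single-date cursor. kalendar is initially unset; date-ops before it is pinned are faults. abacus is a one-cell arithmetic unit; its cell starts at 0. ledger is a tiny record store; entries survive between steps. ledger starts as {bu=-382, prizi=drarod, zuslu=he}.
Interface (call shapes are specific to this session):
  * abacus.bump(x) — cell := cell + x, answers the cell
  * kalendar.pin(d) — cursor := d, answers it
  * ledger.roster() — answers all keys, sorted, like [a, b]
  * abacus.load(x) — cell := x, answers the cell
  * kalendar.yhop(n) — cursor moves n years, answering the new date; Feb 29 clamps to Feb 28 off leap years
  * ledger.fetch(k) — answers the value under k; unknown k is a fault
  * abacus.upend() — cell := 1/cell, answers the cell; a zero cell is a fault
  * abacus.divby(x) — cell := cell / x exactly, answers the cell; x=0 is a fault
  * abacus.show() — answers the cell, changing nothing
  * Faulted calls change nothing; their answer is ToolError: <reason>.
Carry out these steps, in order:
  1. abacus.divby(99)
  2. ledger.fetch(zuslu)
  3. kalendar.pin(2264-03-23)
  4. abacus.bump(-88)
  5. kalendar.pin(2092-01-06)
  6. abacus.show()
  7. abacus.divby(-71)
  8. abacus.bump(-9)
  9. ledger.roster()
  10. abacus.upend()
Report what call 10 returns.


Answer: -71/551

Derivation:
Invoking divby passing 99: 0.
I run fetch passing zuslu, and see he.
I try pin passing 2264-03-23: 2264-03-23.
I try bump passing -88, which returns -88.
Using pin passing 2092-01-06, and observe 2092-01-06.
Using show(), which returns -88.
Now I run divby passing -71, and get 88/71.
I run bump passing -9, which returns -551/71.
I try roster, giving [bu, prizi, zuslu].
Using upend(), giving -71/551.


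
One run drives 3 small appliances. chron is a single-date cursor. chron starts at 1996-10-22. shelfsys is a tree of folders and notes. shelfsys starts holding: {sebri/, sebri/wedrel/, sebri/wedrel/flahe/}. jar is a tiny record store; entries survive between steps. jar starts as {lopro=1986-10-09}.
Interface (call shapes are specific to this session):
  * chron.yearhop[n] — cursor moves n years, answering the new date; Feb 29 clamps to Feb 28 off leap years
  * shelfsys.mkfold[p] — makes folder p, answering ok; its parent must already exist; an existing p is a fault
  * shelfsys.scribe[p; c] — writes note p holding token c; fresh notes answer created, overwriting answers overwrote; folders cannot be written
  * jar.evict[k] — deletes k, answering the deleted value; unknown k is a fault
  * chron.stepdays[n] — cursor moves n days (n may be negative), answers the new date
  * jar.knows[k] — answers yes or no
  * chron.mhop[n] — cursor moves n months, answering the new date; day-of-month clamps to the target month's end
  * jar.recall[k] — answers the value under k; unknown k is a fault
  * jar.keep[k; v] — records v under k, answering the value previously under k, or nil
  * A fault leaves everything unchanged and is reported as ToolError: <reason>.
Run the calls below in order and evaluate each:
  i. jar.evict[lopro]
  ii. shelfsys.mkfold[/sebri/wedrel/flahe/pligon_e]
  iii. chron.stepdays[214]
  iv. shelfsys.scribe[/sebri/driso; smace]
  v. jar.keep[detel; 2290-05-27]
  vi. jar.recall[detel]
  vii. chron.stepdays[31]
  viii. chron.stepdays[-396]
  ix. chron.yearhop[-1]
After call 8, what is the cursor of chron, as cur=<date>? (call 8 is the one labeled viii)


Answer: cur=1996-05-24

Derivation:
→ jar.evict(k→lopro)
← 1986-10-09
→ shelfsys.mkfold(p→/sebri/wedrel/flahe/pligon_e)
← ok
→ chron.stepdays(n→214)
← 1997-05-24
→ shelfsys.scribe(p→/sebri/driso, c→smace)
← created
→ jar.keep(k→detel, v→2290-05-27)
← nil
→ jar.recall(k→detel)
← 2290-05-27
→ chron.stepdays(n→31)
← 1997-06-24
→ chron.stepdays(n→-396)
← 1996-05-24
→ chron.yearhop(n→-1)
← 1995-05-24


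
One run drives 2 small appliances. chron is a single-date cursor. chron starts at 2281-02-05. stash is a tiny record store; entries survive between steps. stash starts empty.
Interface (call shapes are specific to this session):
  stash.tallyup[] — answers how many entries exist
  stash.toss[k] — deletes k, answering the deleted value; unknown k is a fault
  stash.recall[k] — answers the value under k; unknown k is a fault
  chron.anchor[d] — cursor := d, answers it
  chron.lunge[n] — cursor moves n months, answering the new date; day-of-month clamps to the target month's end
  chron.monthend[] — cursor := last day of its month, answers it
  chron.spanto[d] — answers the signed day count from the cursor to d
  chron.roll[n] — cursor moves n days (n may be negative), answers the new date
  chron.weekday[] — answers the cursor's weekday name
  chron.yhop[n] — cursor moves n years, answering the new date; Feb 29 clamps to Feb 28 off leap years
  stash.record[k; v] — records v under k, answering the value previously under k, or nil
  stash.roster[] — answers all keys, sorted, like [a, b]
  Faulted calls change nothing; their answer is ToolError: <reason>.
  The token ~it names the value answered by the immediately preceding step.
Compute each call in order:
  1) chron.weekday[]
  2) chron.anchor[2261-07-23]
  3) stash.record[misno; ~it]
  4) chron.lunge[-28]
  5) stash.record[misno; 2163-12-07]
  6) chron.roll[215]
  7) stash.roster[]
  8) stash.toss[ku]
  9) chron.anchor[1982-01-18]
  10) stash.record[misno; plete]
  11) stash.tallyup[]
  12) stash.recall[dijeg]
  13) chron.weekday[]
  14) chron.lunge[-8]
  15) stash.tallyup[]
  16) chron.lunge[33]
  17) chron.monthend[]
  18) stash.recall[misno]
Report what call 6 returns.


Answer: 2259-10-24

Derivation:
Step: chron.weekday[]
Result: Saturday
Step: chron.anchor[2261-07-23]
Result: 2261-07-23
Step: stash.record[misno; ~it]
Result: nil
Step: chron.lunge[-28]
Result: 2259-03-23
Step: stash.record[misno; 2163-12-07]
Result: 2261-07-23
Step: chron.roll[215]
Result: 2259-10-24
Step: stash.roster[]
Result: [misno]
Step: stash.toss[ku]
Result: ToolError: no such key ku
Step: chron.anchor[1982-01-18]
Result: 1982-01-18
Step: stash.record[misno; plete]
Result: 2163-12-07
Step: stash.tallyup[]
Result: 1
Step: stash.recall[dijeg]
Result: ToolError: no such key dijeg
Step: chron.weekday[]
Result: Monday
Step: chron.lunge[-8]
Result: 1981-05-18
Step: stash.tallyup[]
Result: 1
Step: chron.lunge[33]
Result: 1984-02-18
Step: chron.monthend[]
Result: 1984-02-29
Step: stash.recall[misno]
Result: plete
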